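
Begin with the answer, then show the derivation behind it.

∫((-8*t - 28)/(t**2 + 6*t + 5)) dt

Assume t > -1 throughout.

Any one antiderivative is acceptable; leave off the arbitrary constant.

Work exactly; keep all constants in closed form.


The answer is -5*log(t + 1) - 3*log(t + 5).
Step 1. Decompose ∫((-8*t - 28)/(t**2 + 6*t + 5)) dt by partial fractions, (-8*t - 28)/(t**2 + 6*t + 5) = -3/(t + 5) - 5/(t + 1): now ∫(-5/(t + 1)) dt + ∫(-3/(t + 5)) dt.
Step 2. Evaluate the standard form [assuming t > -5]: now -3*log(t + 5) + ∫(-5/(t + 1)) dt.
Step 3. Evaluate the standard form [assuming t > -1]: now -5*log(t + 1) - 3*log(t + 5).
Answer: -5*log(t + 1) - 3*log(t + 5).


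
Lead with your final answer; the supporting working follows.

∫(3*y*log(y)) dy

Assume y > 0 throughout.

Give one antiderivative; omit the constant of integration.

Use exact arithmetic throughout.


The answer is 3*y**2*log(y)/2 - 3*y**2/4.
Step 1. Integrate ∫(3*y*log(y)) dy by parts with u = log(y), dv = (3*y) dy, so v = 3*y**2/2 [assuming y > 0]: now 3*y**2*log(y)/2 + ∫(-3*y/2) dy.
Step 2. Evaluate the standard form: now 3*y**2*log(y)/2 - 3*y**2/4.
Answer: 3*y**2*log(y)/2 - 3*y**2/4.


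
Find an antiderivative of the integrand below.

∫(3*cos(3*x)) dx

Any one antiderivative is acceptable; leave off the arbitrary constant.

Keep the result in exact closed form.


Answer: sin(3*x).


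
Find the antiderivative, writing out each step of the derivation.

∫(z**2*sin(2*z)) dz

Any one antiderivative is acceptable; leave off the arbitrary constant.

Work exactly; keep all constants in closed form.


Step 1. Integrate ∫(z**2*sin(2*z)) dz by parts with u = z**2, dv = (sin(2*z)) dz, so v = -cos(2*z)/2: now -z**2*cos(2*z)/2 + ∫(z*cos(2*z)) dz.
Step 2. Integrate ∫(z*cos(2*z)) dz by parts with u = z, dv = (cos(2*z)) dz, so v = sin(2*z)/2: now -z**2*cos(2*z)/2 + z*sin(2*z)/2 + ∫(-sin(2*z)/2) dz.
Step 3. Evaluate the standard form: now -z**2*cos(2*z)/2 + z*sin(2*z)/2 + cos(2*z)/4.
Answer: -z**2*cos(2*z)/2 + z*sin(2*z)/2 + cos(2*z)/4.


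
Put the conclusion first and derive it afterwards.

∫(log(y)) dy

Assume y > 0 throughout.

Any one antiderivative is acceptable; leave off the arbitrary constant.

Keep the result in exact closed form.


The answer is y*log(y) - y.
Step 1. Integrate ∫(log(y)) dy by parts with u = log(y), dv = (1) dy, so v = y [assuming y > 0]: now y*log(y) + ∫(-1) dy.
Step 2. Evaluate the standard form: now y*log(y) - y.
Answer: y*log(y) - y.


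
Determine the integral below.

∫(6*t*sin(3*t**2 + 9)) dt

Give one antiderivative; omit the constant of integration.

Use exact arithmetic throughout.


Answer: -cos(3*t**2 + 9).


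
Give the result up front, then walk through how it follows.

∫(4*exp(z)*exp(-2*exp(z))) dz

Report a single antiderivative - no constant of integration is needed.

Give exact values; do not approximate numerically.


The answer is -2*exp(-2*exp(z)).
Step 1. Substitute u = exp(z), turning ∫(4*exp(z)*exp(-2*exp(z))) dz into ∫(4*exp(-2*u)) du: now ∫(4*exp(-2*u)) du.
Step 2. Evaluate the standard form: now -2*exp(-2*u).
Step 3. Substitute back u = exp(z): now -2*exp(-2*exp(z)).
Answer: -2*exp(-2*exp(z)).


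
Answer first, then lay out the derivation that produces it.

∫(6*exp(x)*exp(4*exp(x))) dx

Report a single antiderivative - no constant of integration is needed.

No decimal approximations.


The answer is 3*exp(4*exp(x))/2.
Step 1. Substitute u = exp(x), turning ∫(6*exp(x)*exp(4*exp(x))) dx into ∫(6*exp(4*u)) du: now ∫(6*exp(4*u)) du.
Step 2. Evaluate the standard form: now 3*exp(4*u)/2.
Step 3. Substitute back u = exp(x): now 3*exp(4*exp(x))/2.
Answer: 3*exp(4*exp(x))/2.


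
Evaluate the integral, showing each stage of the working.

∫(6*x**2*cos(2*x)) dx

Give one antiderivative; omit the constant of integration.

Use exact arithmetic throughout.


Step 1. Integrate ∫(6*x**2*cos(2*x)) dx by parts with u = x**2, dv = (6*cos(2*x)) dx, so v = 3*sin(2*x): now 3*x**2*sin(2*x) + ∫(-6*x*sin(2*x)) dx.
Step 2. Integrate ∫(-6*x*sin(2*x)) dx by parts with u = x, dv = (-6*sin(2*x)) dx, so v = 3*cos(2*x): now 3*x**2*sin(2*x) + 3*x*cos(2*x) + ∫(-3*cos(2*x)) dx.
Step 3. Evaluate the standard form: now 3*x**2*sin(2*x) + 3*x*cos(2*x) - 3*sin(2*x)/2.
Answer: 3*x**2*sin(2*x) + 3*x*cos(2*x) - 3*sin(2*x)/2.


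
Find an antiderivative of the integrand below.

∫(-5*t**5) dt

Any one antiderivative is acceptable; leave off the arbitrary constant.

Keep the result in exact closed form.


Answer: -5*t**6/6.


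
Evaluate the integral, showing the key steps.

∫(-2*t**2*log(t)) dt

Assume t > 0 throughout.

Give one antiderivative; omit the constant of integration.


Step 1. Integrate ∫(-2*t**2*log(t)) dt by parts with u = log(t), dv = (-2*t**2) dt, so v = -2*t**3/3 [assuming t > 0]: now -2*t**3*log(t)/3 + ∫(2*t**2/3) dt.
Step 2. Evaluate the standard form: now -2*t**3*log(t)/3 + 2*t**3/9.
Answer: -2*t**3*log(t)/3 + 2*t**3/9.


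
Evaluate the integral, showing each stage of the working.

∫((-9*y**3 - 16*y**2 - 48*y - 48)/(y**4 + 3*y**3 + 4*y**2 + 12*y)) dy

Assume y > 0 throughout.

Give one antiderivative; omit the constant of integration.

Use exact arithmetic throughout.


Step 1. Decompose ∫((-9*y**3 - 16*y**2 - 48*y - 48)/(y**4 + 3*y**3 + 4*y**2 + 12*y)) dy by partial fractions, (-9*y**3 - 16*y**2 - 48*y - 48)/(y**4 + 3*y**3 + 4*y**2 + 12*y) = -4/(y**2 + 4) - 5/(y + 3) - 4/y: now ∫(-4/y) dy + ∫(-5/(y + 3)) dy + ∫(-4/(y**2 + 4)) dy.
Step 2. Evaluate the standard form [assuming y > -3]: now -5*log(y + 3) + ∫(-4/y) dy + ∫(-4/(y**2 + 4)) dy.
Step 3. Evaluate the standard form [assuming y > 0]: now -4*log(y) - 5*log(y + 3) + ∫(-4/(y**2 + 4)) dy.
Step 4. Evaluate the standard form: now -4*log(y) - 5*log(y + 3) - 2*atan(y/2).
Answer: -4*log(y) - 5*log(y + 3) - 2*atan(y/2).


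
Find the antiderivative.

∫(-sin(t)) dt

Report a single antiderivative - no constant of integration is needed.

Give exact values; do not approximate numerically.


Answer: cos(t).


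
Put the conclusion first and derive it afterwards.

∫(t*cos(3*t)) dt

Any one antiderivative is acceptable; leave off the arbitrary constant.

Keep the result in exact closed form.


The answer is t*sin(3*t)/3 + cos(3*t)/9.
Step 1. Integrate ∫(t*cos(3*t)) dt by parts with u = t, dv = (cos(3*t)) dt, so v = sin(3*t)/3: now t*sin(3*t)/3 + ∫(-sin(3*t)/3) dt.
Step 2. Evaluate the standard form: now t*sin(3*t)/3 + cos(3*t)/9.
Answer: t*sin(3*t)/3 + cos(3*t)/9.


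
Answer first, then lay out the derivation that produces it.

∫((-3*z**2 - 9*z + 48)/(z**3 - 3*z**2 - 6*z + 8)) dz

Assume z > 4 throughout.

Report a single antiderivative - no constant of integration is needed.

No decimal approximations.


The answer is -2*log(z - 4) - 4*log(z - 1) + 3*log(z + 2).
Step 1. Decompose ∫((-3*z**2 - 9*z + 48)/(z**3 - 3*z**2 - 6*z + 8)) dz by partial fractions, (-3*z**2 - 9*z + 48)/(z**3 - 3*z**2 - 6*z + 8) = 3/(z + 2) - 4/(z - 1) - 2/(z - 4): now ∫(-2/(z - 4)) dz + ∫(-4/(z - 1)) dz + ∫(3/(z + 2)) dz.
Step 2. Evaluate the standard form [assuming z > -2]: now 3*log(z + 2) + ∫(-2/(z - 4)) dz + ∫(-4/(z - 1)) dz.
Step 3. Evaluate the standard form [assuming z > 1]: now -4*log(z - 1) + 3*log(z + 2) + ∫(-2/(z - 4)) dz.
Step 4. Evaluate the standard form [assuming z > 4]: now -2*log(z - 4) - 4*log(z - 1) + 3*log(z + 2).
Answer: -2*log(z - 4) - 4*log(z - 1) + 3*log(z + 2).


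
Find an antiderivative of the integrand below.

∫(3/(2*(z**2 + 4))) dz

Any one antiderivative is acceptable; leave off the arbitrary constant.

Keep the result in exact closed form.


Answer: 3*atan(z/2)/4.


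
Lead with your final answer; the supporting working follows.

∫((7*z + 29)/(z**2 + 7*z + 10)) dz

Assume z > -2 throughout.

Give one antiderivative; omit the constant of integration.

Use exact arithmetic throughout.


The answer is 5*log(z + 2) + 2*log(z + 5).
Step 1. Decompose ∫((7*z + 29)/(z**2 + 7*z + 10)) dz by partial fractions, (7*z + 29)/(z**2 + 7*z + 10) = 2/(z + 5) + 5/(z + 2): now ∫(5/(z + 2)) dz + ∫(2/(z + 5)) dz.
Step 2. Evaluate the standard form [assuming z > -2]: now 5*log(z + 2) + ∫(2/(z + 5)) dz.
Step 3. Evaluate the standard form [assuming z > -5]: now 5*log(z + 2) + 2*log(z + 5).
Answer: 5*log(z + 2) + 2*log(z + 5).


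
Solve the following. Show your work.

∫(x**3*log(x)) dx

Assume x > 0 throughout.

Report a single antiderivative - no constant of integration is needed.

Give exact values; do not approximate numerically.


Step 1. Integrate ∫(x**3*log(x)) dx by parts with u = log(x), dv = (x**3) dx, so v = x**4/4 [assuming x > 0]: now x**4*log(x)/4 + ∫(-x**3/4) dx.
Step 2. Evaluate the standard form: now x**4*log(x)/4 - x**4/16.
Answer: x**4*log(x)/4 - x**4/16.


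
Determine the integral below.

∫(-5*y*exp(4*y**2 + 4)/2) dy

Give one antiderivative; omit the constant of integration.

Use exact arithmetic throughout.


Answer: -5*exp(4*y**2 + 4)/16.


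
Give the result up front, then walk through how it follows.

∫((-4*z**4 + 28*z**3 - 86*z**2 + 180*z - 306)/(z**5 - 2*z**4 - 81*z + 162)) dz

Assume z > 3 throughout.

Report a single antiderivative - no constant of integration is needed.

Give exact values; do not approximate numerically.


The answer is -log(z - 3) + 2*log(z - 2) - 5*log(z + 3) + 4*atan(z/3)/3.
Step 1. Decompose ∫((-4*z**4 + 28*z**3 - 86*z**2 + 180*z - 306)/(z**5 - 2*z**4 - 81*z + 162)) dz by partial fractions, (-4*z**4 + 28*z**3 - 86*z**2 + 180*z - 306)/(z**5 - 2*z**4 - 81*z + 162) = 4/(z**2 + 9) - 5/(z + 3) + 2/(z - 2) - 1/(z - 3): now ∫(-1/(z - 3)) dz + ∫(2/(z - 2)) dz + ∫(-5/(z + 3)) dz + ∫(4/(z**2 + 9)) dz.
Step 2. Evaluate the standard form [assuming z > -3]: now -5*log(z + 3) + ∫(-1/(z - 3)) dz + ∫(2/(z - 2)) dz + ∫(4/(z**2 + 9)) dz.
Step 3. Evaluate the standard form [assuming z > 2]: now 2*log(z - 2) - 5*log(z + 3) + ∫(-1/(z - 3)) dz + ∫(4/(z**2 + 9)) dz.
Step 4. Evaluate the standard form [assuming z > 3]: now -log(z - 3) + 2*log(z - 2) - 5*log(z + 3) + ∫(4/(z**2 + 9)) dz.
Step 5. Evaluate the standard form: now -log(z - 3) + 2*log(z - 2) - 5*log(z + 3) + 4*atan(z/3)/3.
Answer: -log(z - 3) + 2*log(z - 2) - 5*log(z + 3) + 4*atan(z/3)/3.


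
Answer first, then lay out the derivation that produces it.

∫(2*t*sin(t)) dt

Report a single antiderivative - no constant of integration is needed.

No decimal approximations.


The answer is -2*t*cos(t) + 2*sin(t).
Step 1. Integrate ∫(2*t*sin(t)) dt by parts with u = t, dv = (2*sin(t)) dt, so v = -2*cos(t): now -2*t*cos(t) + ∫(2*cos(t)) dt.
Step 2. Evaluate the standard form: now -2*t*cos(t) + 2*sin(t).
Answer: -2*t*cos(t) + 2*sin(t).


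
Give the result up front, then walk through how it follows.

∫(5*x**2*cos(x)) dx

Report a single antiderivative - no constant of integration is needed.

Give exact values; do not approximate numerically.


The answer is 5*x**2*sin(x) + 10*x*cos(x) - 10*sin(x).
Step 1. Integrate ∫(5*x**2*cos(x)) dx by parts with u = x**2, dv = (5*cos(x)) dx, so v = 5*sin(x): now 5*x**2*sin(x) + ∫(-10*x*sin(x)) dx.
Step 2. Integrate ∫(-10*x*sin(x)) dx by parts with u = x, dv = (-10*sin(x)) dx, so v = 10*cos(x): now 5*x**2*sin(x) + 10*x*cos(x) + ∫(-10*cos(x)) dx.
Step 3. Evaluate the standard form: now 5*x**2*sin(x) + 10*x*cos(x) - 10*sin(x).
Answer: 5*x**2*sin(x) + 10*x*cos(x) - 10*sin(x).


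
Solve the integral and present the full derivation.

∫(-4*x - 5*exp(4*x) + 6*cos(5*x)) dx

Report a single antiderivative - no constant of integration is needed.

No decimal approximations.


Step 1. Rewrite: now ∫(-4*x) dx + ∫(-5*exp(4*x)) dx + ∫(6*cos(5*x)) dx.
Step 2. Evaluate the standard form: now -5*exp(4*x)/4 + ∫(-4*x) dx + ∫(6*cos(5*x)) dx.
Step 3. Evaluate the standard form: now -2*x**2 - 5*exp(4*x)/4 + ∫(6*cos(5*x)) dx.
Step 4. Evaluate the standard form: now -2*x**2 - 5*exp(4*x)/4 + 6*sin(5*x)/5.
Answer: -2*x**2 - 5*exp(4*x)/4 + 6*sin(5*x)/5.


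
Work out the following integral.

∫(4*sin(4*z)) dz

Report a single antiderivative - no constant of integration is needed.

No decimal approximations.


Answer: -cos(4*z).


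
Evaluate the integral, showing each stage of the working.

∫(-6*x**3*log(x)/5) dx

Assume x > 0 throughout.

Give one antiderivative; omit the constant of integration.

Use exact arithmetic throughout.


Step 1. Integrate ∫(-6*x**3*log(x)/5) dx by parts with u = log(x), dv = (-6*x**3/5) dx, so v = -3*x**4/10 [assuming x > 0]: now -3*x**4*log(x)/10 + ∫(3*x**3/10) dx.
Step 2. Evaluate the standard form: now -3*x**4*log(x)/10 + 3*x**4/40.
Answer: -3*x**4*log(x)/10 + 3*x**4/40.


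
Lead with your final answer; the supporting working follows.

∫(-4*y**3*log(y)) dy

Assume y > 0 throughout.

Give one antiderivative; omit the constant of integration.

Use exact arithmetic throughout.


The answer is -y**4*log(y) + y**4/4.
Step 1. Integrate ∫(-4*y**3*log(y)) dy by parts with u = log(y), dv = (-4*y**3) dy, so v = -y**4 [assuming y > 0]: now -y**4*log(y) + ∫(y**3) dy.
Step 2. Evaluate the standard form: now -y**4*log(y) + y**4/4.
Answer: -y**4*log(y) + y**4/4.


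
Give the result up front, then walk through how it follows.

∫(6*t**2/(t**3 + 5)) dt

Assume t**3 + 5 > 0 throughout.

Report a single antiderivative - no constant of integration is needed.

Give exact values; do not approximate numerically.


The answer is 2*log(t**3 + 5).
Step 1. Substitute u = t**3 + 5, turning ∫(6*t**2/(t**3 + 5)) dt into ∫(2/u) du: now ∫(2/u) du.
Step 2. Evaluate the standard form [assuming u > 0]: now 2*log(u).
Step 3. Substitute back u = t**3 + 5: now 2*log(t**3 + 5).
Answer: 2*log(t**3 + 5).


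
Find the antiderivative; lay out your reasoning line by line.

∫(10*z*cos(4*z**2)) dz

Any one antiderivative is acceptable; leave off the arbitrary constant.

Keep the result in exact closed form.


Step 1. Substitute u = z**2, turning ∫(10*z*cos(4*z**2)) dz into ∫(5*cos(4*u)) du: now ∫(5*cos(4*u)) du.
Step 2. Evaluate the standard form: now 5*sin(4*u)/4.
Step 3. Substitute back u = z**2: now 5*sin(4*z**2)/4.
Answer: 5*sin(4*z**2)/4.


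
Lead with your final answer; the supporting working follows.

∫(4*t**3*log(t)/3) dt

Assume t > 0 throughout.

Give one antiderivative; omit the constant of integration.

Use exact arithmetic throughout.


The answer is t**4*log(t)/3 - t**4/12.
Step 1. Integrate ∫(4*t**3*log(t)/3) dt by parts with u = log(t), dv = (4*t**3/3) dt, so v = t**4/3 [assuming t > 0]: now t**4*log(t)/3 + ∫(-t**3/3) dt.
Step 2. Evaluate the standard form: now t**4*log(t)/3 - t**4/12.
Answer: t**4*log(t)/3 - t**4/12.


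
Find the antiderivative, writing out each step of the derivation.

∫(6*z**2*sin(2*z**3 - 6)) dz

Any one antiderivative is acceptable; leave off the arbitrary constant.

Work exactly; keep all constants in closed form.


Step 1. Substitute u = z**3 - 3, turning ∫(6*z**2*sin(2*z**3 - 6)) dz into ∫(2*sin(2*u)) du: now ∫(2*sin(2*u)) du.
Step 2. Evaluate the standard form: now -cos(2*u).
Step 3. Substitute back u = z**3 - 3: now -cos(2*z**3 - 6).
Answer: -cos(2*z**3 - 6).


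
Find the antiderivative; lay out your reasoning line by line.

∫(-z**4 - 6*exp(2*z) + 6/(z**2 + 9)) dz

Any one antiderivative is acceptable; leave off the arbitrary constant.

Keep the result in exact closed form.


Step 1. Rewrite: now ∫(-z**4) dz + ∫(6/(z**2 + 9)) dz + ∫(-6*exp(2*z)) dz.
Step 2. Evaluate the standard form: now -z**5/5 + ∫(6/(z**2 + 9)) dz + ∫(-6*exp(2*z)) dz.
Step 3. Evaluate the standard form: now -z**5/5 - 3*exp(2*z) + ∫(6/(z**2 + 9)) dz.
Step 4. Evaluate the standard form: now -z**5/5 - 3*exp(2*z) + 2*atan(z/3).
Answer: -z**5/5 - 3*exp(2*z) + 2*atan(z/3).


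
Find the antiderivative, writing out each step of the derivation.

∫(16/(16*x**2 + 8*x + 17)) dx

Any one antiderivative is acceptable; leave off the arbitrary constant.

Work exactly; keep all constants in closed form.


Step 1. Substitute u = -4*x - 1, turning ∫(16/(16*x**2 + 8*x + 17)) dx into ∫(-4/(u**2 + 16)) du: now ∫(-4/(u**2 + 16)) du.
Step 2. Evaluate the standard form: now -atan(u/4).
Step 3. Substitute back u = -4*x - 1: now atan(x + 1/4).
Answer: atan(x + 1/4).


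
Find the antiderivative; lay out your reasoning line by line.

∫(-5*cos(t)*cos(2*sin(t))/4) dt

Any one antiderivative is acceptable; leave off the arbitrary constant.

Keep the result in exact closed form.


Step 1. Substitute u = sin(t), turning ∫(-5*cos(t)*cos(2*sin(t))/4) dt into ∫(-5*cos(2*u)/4) du: now ∫(-5*cos(2*u)/4) du.
Step 2. Evaluate the standard form: now -5*sin(2*u)/8.
Step 3. Substitute back u = sin(t): now -5*sin(2*sin(t))/8.
Answer: -5*sin(2*sin(t))/8.


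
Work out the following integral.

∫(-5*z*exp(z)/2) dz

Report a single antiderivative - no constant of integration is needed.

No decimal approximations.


Answer: -5*z*exp(z)/2 + 5*exp(z)/2.


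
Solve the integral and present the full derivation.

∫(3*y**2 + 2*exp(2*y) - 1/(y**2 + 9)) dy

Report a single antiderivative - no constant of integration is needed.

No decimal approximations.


Step 1. Rewrite: now ∫(3*y**2) dy + ∫(-1/(y**2 + 9)) dy + ∫(2*exp(2*y)) dy.
Step 2. Evaluate the standard form: now -atan(y/3)/3 + ∫(3*y**2) dy + ∫(2*exp(2*y)) dy.
Step 3. Evaluate the standard form: now exp(2*y) - atan(y/3)/3 + ∫(3*y**2) dy.
Step 4. Evaluate the standard form: now y**3 + exp(2*y) - atan(y/3)/3.
Answer: y**3 + exp(2*y) - atan(y/3)/3.


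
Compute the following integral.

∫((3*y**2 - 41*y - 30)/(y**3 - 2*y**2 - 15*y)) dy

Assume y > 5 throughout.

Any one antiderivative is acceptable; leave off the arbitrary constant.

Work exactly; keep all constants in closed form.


Answer: 2*log(y) - 4*log(y - 5) + 5*log(y + 3).


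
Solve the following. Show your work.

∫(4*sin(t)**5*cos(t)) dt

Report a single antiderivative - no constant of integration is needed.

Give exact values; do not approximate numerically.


Step 1. Substitute u = sin(t), turning ∫(4*sin(t)**5*cos(t)) dt into ∫(4*u**5) du: now ∫(4*u**5) du.
Step 2. Evaluate the standard form: now 2*u**6/3.
Step 3. Substitute back u = sin(t): now 2*sin(t)**6/3.
Answer: 2*sin(t)**6/3.


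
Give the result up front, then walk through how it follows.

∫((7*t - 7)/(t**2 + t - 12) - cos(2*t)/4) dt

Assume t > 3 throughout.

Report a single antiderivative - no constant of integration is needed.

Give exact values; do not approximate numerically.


The answer is 2*log(t - 3) + 5*log(t + 4) - sin(2*t)/8.
Step 1. Rewrite: now ∫((7*t - 7)/(t**2 + t - 12)) dt + ∫(-cos(2*t)/4) dt.
Step 2. Decompose ∫((7*t - 7)/(t**2 + t - 12)) dt by partial fractions, (7*t - 7)/(t**2 + t - 12) = 5/(t + 4) + 2/(t - 3): now ∫(2/(t - 3)) dt + ∫(5/(t + 4)) dt + ∫(-cos(2*t)/4) dt.
Step 3. Evaluate the standard form [assuming t > 3]: now 2*log(t - 3) + ∫(5/(t + 4)) dt + ∫(-cos(2*t)/4) dt.
Step 4. Evaluate the standard form [assuming t > -4]: now 2*log(t - 3) + 5*log(t + 4) + ∫(-cos(2*t)/4) dt.
Step 5. Evaluate the standard form: now 2*log(t - 3) + 5*log(t + 4) - sin(2*t)/8.
Answer: 2*log(t - 3) + 5*log(t + 4) - sin(2*t)/8.


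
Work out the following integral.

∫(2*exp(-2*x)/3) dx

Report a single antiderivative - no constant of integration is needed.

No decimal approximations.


Answer: -exp(-2*x)/3.


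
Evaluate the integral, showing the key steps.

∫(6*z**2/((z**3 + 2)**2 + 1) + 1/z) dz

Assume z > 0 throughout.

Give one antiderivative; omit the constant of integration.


Step 1. Rewrite: now ∫(1/z) dz + ∫(6*z**2/((z**3 + 2)**2 + 1)) dz.
Step 2. Substitute u = z**3 + 2, turning ∫(6*z**2/((z**3 + 2)**2 + 1)) dz into ∫(2/(u**2 + 1)) du: now ∫(1/z) dz + ∫(2/(u**2 + 1)) du.
Step 3. Evaluate the standard form: now 2*atan(u) + ∫(1/z) dz.
Step 4. Substitute back u = z**3 + 2: now 2*atan(z**3 + 2) + ∫(1/z) dz.
Step 5. Evaluate the standard form [assuming z > 0]: now log(z) + 2*atan(z**3 + 2).
Answer: log(z) + 2*atan(z**3 + 2).


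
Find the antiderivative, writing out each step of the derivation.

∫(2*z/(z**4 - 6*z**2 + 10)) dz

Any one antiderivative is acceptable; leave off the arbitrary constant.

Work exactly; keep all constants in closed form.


Step 1. Substitute u = z**2 - 3, turning ∫(2*z/(z**4 - 6*z**2 + 10)) dz into ∫(1/(u**2 + 1)) du: now ∫(1/(u**2 + 1)) du.
Step 2. Evaluate the standard form: now atan(u).
Step 3. Substitute back u = z**2 - 3: now atan(z**2 - 3).
Answer: atan(z**2 - 3).


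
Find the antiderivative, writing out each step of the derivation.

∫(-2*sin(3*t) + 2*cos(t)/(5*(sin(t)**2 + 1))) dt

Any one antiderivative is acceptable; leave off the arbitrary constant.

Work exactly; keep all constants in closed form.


Step 1. Rewrite: now ∫(2*cos(t)/(5*(sin(t)**2 + 1))) dt + ∫(-2*sin(3*t)) dt.
Step 2. Substitute u = sin(t), turning ∫(2*cos(t)/(5*(sin(t)**2 + 1))) dt into ∫(2/(5*(u**2 + 1))) du: now ∫(2/(5*(u**2 + 1))) du + ∫(-2*sin(3*t)) dt.
Step 3. Evaluate the standard form: now 2*atan(u)/5 + ∫(-2*sin(3*t)) dt.
Step 4. Substitute back u = sin(t): now 2*atan(sin(t))/5 + ∫(-2*sin(3*t)) dt.
Step 5. Evaluate the standard form: now 2*cos(3*t)/3 + 2*atan(sin(t))/5.
Answer: 2*cos(3*t)/3 + 2*atan(sin(t))/5.


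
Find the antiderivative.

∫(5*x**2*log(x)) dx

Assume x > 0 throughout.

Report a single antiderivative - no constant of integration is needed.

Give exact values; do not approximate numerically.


Answer: 5*x**3*log(x)/3 - 5*x**3/9.


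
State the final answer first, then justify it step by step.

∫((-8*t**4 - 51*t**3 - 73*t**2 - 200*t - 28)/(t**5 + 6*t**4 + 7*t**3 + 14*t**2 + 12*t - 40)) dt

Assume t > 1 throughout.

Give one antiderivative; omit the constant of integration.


The answer is -4*log(t - 1) - 5*log(t + 2) + log(t + 5) - 2*atan(t/2).
Step 1. Decompose ∫((-8*t**4 - 51*t**3 - 73*t**2 - 200*t - 28)/(t**5 + 6*t**4 + 7*t**3 + 14*t**2 + 12*t - 40)) dt by partial fractions, (-8*t**4 - 51*t**3 - 73*t**2 - 200*t - 28)/(t**5 + 6*t**4 + 7*t**3 + 14*t**2 + 12*t - 40) = -4/(t**2 + 4) + 1/(t + 5) - 5/(t + 2) - 4/(t - 1): now ∫(-4/(t - 1)) dt + ∫(-5/(t + 2)) dt + ∫(1/(t + 5)) dt + ∫(-4/(t**2 + 4)) dt.
Step 2. Evaluate the standard form [assuming t > -2]: now -5*log(t + 2) + ∫(-4/(t - 1)) dt + ∫(1/(t + 5)) dt + ∫(-4/(t**2 + 4)) dt.
Step 3. Evaluate the standard form [assuming t > 1]: now -4*log(t - 1) - 5*log(t + 2) + ∫(1/(t + 5)) dt + ∫(-4/(t**2 + 4)) dt.
Step 4. Evaluate the standard form [assuming t > -5]: now -4*log(t - 1) - 5*log(t + 2) + log(t + 5) + ∫(-4/(t**2 + 4)) dt.
Step 5. Evaluate the standard form: now -4*log(t - 1) - 5*log(t + 2) + log(t + 5) - 2*atan(t/2).
Answer: -4*log(t - 1) - 5*log(t + 2) + log(t + 5) - 2*atan(t/2).


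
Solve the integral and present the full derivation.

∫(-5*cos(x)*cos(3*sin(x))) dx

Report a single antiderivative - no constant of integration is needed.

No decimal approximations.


Step 1. Substitute u = sin(x), turning ∫(-5*cos(x)*cos(3*sin(x))) dx into ∫(-5*cos(3*u)) du: now ∫(-5*cos(3*u)) du.
Step 2. Evaluate the standard form: now -5*sin(3*u)/3.
Step 3. Substitute back u = sin(x): now -5*sin(3*sin(x))/3.
Answer: -5*sin(3*sin(x))/3.


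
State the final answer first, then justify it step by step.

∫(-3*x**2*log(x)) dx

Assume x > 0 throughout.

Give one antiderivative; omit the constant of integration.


The answer is -x**3*log(x) + x**3/3.
Step 1. Integrate ∫(-3*x**2*log(x)) dx by parts with u = log(x), dv = (-3*x**2) dx, so v = -x**3 [assuming x > 0]: now -x**3*log(x) + ∫(x**2) dx.
Step 2. Evaluate the standard form: now -x**3*log(x) + x**3/3.
Answer: -x**3*log(x) + x**3/3.


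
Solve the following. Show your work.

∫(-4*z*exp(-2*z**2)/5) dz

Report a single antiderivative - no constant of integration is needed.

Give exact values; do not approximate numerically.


Step 1. Substitute u = z**2, turning ∫(-4*z*exp(-2*z**2)/5) dz into ∫(-2*exp(-2*u)/5) du: now ∫(-2*exp(-2*u)/5) du.
Step 2. Evaluate the standard form: now exp(-2*u)/5.
Step 3. Substitute back u = z**2: now exp(-2*z**2)/5.
Answer: exp(-2*z**2)/5.


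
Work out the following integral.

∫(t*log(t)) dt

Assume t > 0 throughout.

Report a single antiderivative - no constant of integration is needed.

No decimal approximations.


Answer: t**2*log(t)/2 - t**2/4.


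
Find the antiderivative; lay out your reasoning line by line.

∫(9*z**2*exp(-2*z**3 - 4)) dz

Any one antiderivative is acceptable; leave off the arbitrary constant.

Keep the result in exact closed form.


Step 1. Substitute u = z**3 + 2, turning ∫(9*z**2*exp(-2*z**3 - 4)) dz into ∫(3*exp(-2*u)) du: now ∫(3*exp(-2*u)) du.
Step 2. Evaluate the standard form: now -3*exp(-2*u)/2.
Step 3. Substitute back u = z**3 + 2: now -3*exp(-2*z**3 - 4)/2.
Answer: -3*exp(-2*z**3 - 4)/2.


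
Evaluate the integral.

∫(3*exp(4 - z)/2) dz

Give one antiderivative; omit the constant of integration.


Answer: -3*exp(4 - z)/2.


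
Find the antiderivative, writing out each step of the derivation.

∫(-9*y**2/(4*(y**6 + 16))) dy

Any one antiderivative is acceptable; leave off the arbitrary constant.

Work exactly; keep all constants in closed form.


Step 1. Substitute u = y**3, turning ∫(-9*y**2/(4*(y**6 + 16))) dy into ∫(-3/(4*(u**2 + 16))) du: now ∫(-3/(4*(u**2 + 16))) du.
Step 2. Evaluate the standard form: now -3*atan(u/4)/16.
Step 3. Substitute back u = y**3: now -3*atan(y**3/4)/16.
Answer: -3*atan(y**3/4)/16.


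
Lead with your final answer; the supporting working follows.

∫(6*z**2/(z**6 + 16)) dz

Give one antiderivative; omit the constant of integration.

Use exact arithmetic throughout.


The answer is atan(z**3/4)/2.
Step 1. Substitute u = z**3, turning ∫(6*z**2/(z**6 + 16)) dz into ∫(2/(u**2 + 16)) du: now ∫(2/(u**2 + 16)) du.
Step 2. Evaluate the standard form: now atan(u/4)/2.
Step 3. Substitute back u = z**3: now atan(z**3/4)/2.
Answer: atan(z**3/4)/2.


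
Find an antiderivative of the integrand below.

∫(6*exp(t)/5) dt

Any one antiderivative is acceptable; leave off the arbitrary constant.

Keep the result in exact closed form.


Answer: 6*exp(t)/5.


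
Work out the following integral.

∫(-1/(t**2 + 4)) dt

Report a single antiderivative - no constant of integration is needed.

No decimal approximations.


Answer: -atan(t/2)/2.


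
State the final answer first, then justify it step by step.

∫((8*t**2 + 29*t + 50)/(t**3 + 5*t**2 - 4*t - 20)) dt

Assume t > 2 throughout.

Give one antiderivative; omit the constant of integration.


The answer is 5*log(t - 2) - 2*log(t + 2) + 5*log(t + 5).
Step 1. Decompose ∫((8*t**2 + 29*t + 50)/(t**3 + 5*t**2 - 4*t - 20)) dt by partial fractions, (8*t**2 + 29*t + 50)/(t**3 + 5*t**2 - 4*t - 20) = 5/(t + 5) - 2/(t + 2) + 5/(t - 2): now ∫(5/(t - 2)) dt + ∫(-2/(t + 2)) dt + ∫(5/(t + 5)) dt.
Step 2. Evaluate the standard form [assuming t > -2]: now -2*log(t + 2) + ∫(5/(t - 2)) dt + ∫(5/(t + 5)) dt.
Step 3. Evaluate the standard form [assuming t > -5]: now -2*log(t + 2) + 5*log(t + 5) + ∫(5/(t - 2)) dt.
Step 4. Evaluate the standard form [assuming t > 2]: now 5*log(t - 2) - 2*log(t + 2) + 5*log(t + 5).
Answer: 5*log(t - 2) - 2*log(t + 2) + 5*log(t + 5).


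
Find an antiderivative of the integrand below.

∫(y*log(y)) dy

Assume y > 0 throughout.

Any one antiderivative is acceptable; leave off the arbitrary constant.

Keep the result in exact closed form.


Answer: y**2*log(y)/2 - y**2/4.


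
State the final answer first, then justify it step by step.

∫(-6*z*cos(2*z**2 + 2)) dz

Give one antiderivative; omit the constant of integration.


The answer is -3*sin(2*z**2 + 2)/2.
Step 1. Substitute u = z**2 + 1, turning ∫(-6*z*cos(2*z**2 + 2)) dz into ∫(-3*cos(2*u)) du: now ∫(-3*cos(2*u)) du.
Step 2. Evaluate the standard form: now -3*sin(2*u)/2.
Step 3. Substitute back u = z**2 + 1: now -3*sin(2*z**2 + 2)/2.
Answer: -3*sin(2*z**2 + 2)/2.


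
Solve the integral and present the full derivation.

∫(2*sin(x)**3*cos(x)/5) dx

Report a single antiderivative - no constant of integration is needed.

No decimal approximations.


Step 1. Substitute u = sin(x), turning ∫(2*sin(x)**3*cos(x)/5) dx into ∫(2*u**3/5) du: now ∫(2*u**3/5) du.
Step 2. Evaluate the standard form: now u**4/10.
Step 3. Substitute back u = sin(x): now sin(x)**4/10.
Answer: sin(x)**4/10.


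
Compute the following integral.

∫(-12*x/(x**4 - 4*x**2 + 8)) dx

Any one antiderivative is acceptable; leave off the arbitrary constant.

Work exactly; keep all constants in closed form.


Answer: -3*atan(x**2/2 - 1).


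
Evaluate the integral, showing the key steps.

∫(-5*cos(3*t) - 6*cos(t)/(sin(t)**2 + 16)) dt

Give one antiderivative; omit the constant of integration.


Step 1. Rewrite: now ∫(-6*cos(t)/(sin(t)**2 + 16)) dt + ∫(-5*cos(3*t)) dt.
Step 2. Substitute u = sin(t), turning ∫(-6*cos(t)/(sin(t)**2 + 16)) dt into ∫(-6/(u**2 + 16)) du: now ∫(-6/(u**2 + 16)) du + ∫(-5*cos(3*t)) dt.
Step 3. Evaluate the standard form: now -3*atan(u/4)/2 + ∫(-5*cos(3*t)) dt.
Step 4. Substitute back u = sin(t): now -3*atan(sin(t)/4)/2 + ∫(-5*cos(3*t)) dt.
Step 5. Evaluate the standard form: now -5*sin(3*t)/3 - 3*atan(sin(t)/4)/2.
Answer: -5*sin(3*t)/3 - 3*atan(sin(t)/4)/2.


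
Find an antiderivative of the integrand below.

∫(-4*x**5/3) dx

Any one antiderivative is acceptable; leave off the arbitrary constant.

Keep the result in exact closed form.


Answer: -2*x**6/9.


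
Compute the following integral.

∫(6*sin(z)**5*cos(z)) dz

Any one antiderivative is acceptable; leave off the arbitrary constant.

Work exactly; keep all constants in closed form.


Answer: sin(z)**6.


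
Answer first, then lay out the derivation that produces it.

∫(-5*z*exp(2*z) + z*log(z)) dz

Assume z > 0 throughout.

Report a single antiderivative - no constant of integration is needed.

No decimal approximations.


The answer is z**2*log(z)/2 - z**2/4 - 5*z*exp(2*z)/2 + 5*exp(2*z)/4.
Step 1. Rewrite: now ∫(-5*z*exp(2*z)) dz + ∫(z*log(z)) dz.
Step 2. Integrate ∫(-5*z*exp(2*z)) dz by parts with u = z, dv = (-5*exp(2*z)) dz, so v = -5*exp(2*z)/2: now -5*z*exp(2*z)/2 + ∫(z*log(z)) dz + ∫(5*exp(2*z)/2) dz.
Step 3. Evaluate the standard form: now -5*z*exp(2*z)/2 + 5*exp(2*z)/4 + ∫(z*log(z)) dz.
Step 4. Integrate ∫(z*log(z)) dz by parts with u = log(z), dv = (z) dz, so v = z**2/2 [assuming z > 0]: now z**2*log(z)/2 - 5*z*exp(2*z)/2 + 5*exp(2*z)/4 + ∫(-z/2) dz.
Step 5. Evaluate the standard form: now z**2*log(z)/2 - z**2/4 - 5*z*exp(2*z)/2 + 5*exp(2*z)/4.
Answer: z**2*log(z)/2 - z**2/4 - 5*z*exp(2*z)/2 + 5*exp(2*z)/4.


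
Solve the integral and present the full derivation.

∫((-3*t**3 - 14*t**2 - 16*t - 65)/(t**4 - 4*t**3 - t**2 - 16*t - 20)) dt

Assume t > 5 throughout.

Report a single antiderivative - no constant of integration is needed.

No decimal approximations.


Step 1. Decompose ∫((-3*t**3 - 14*t**2 - 16*t - 65)/(t**4 - 4*t**3 - t**2 - 16*t - 20)) dt by partial fractions, (-3*t**3 - 14*t**2 - 16*t - 65)/(t**4 - 4*t**3 - t**2 - 16*t - 20) = 1/(t**2 + 4) + 2/(t + 1) - 5/(t - 5): now ∫(-5/(t - 5)) dt + ∫(2/(t + 1)) dt + ∫(1/(t**2 + 4)) dt.
Step 2. Evaluate the standard form [assuming t > -1]: now 2*log(t + 1) + ∫(-5/(t - 5)) dt + ∫(1/(t**2 + 4)) dt.
Step 3. Evaluate the standard form [assuming t > 5]: now -5*log(t - 5) + 2*log(t + 1) + ∫(1/(t**2 + 4)) dt.
Step 4. Evaluate the standard form: now -5*log(t - 5) + 2*log(t + 1) + atan(t/2)/2.
Answer: -5*log(t - 5) + 2*log(t + 1) + atan(t/2)/2.


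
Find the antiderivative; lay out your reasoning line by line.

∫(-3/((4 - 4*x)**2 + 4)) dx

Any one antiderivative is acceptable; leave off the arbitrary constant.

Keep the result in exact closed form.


Step 1. Substitute u = 4 - 4*x, turning ∫(-3/((4 - 4*x)**2 + 4)) dx into ∫(3/(4*(u**2 + 4))) du: now ∫(3/(4*(u**2 + 4))) du.
Step 2. Evaluate the standard form: now 3*atan(u/2)/8.
Step 3. Substitute back u = 4 - 4*x: now -3*atan(2*x - 2)/8.
Answer: -3*atan(2*x - 2)/8.


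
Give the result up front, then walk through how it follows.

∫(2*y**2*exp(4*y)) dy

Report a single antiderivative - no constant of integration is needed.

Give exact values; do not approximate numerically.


The answer is y**2*exp(4*y)/2 - y*exp(4*y)/4 + exp(4*y)/16.
Step 1. Integrate ∫(2*y**2*exp(4*y)) dy by parts with u = y**2, dv = (2*exp(4*y)) dy, so v = exp(4*y)/2: now y**2*exp(4*y)/2 + ∫(-y*exp(4*y)) dy.
Step 2. Integrate ∫(-y*exp(4*y)) dy by parts with u = y, dv = (-exp(4*y)) dy, so v = -exp(4*y)/4: now y**2*exp(4*y)/2 - y*exp(4*y)/4 + ∫(exp(4*y)/4) dy.
Step 3. Evaluate the standard form: now y**2*exp(4*y)/2 - y*exp(4*y)/4 + exp(4*y)/16.
Answer: y**2*exp(4*y)/2 - y*exp(4*y)/4 + exp(4*y)/16.


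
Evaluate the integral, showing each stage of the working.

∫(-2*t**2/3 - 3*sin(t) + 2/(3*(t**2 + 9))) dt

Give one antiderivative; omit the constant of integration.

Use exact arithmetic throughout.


Step 1. Rewrite: now ∫(-2*t**2/3) dt + ∫(2/(3*(t**2 + 9))) dt + ∫(-3*sin(t)) dt.
Step 2. Evaluate the standard form: now 3*cos(t) + ∫(-2*t**2/3) dt + ∫(2/(3*(t**2 + 9))) dt.
Step 3. Evaluate the standard form: now -2*t**3/9 + 3*cos(t) + ∫(2/(3*(t**2 + 9))) dt.
Step 4. Evaluate the standard form: now -2*t**3/9 + 3*cos(t) + 2*atan(t/3)/9.
Answer: -2*t**3/9 + 3*cos(t) + 2*atan(t/3)/9.


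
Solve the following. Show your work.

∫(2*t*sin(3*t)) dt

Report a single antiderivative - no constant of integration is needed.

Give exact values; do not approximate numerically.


Step 1. Integrate ∫(2*t*sin(3*t)) dt by parts with u = t, dv = (2*sin(3*t)) dt, so v = -2*cos(3*t)/3: now -2*t*cos(3*t)/3 + ∫(2*cos(3*t)/3) dt.
Step 2. Evaluate the standard form: now -2*t*cos(3*t)/3 + 2*sin(3*t)/9.
Answer: -2*t*cos(3*t)/3 + 2*sin(3*t)/9.


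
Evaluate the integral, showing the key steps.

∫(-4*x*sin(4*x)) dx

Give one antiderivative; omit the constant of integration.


Step 1. Integrate ∫(-4*x*sin(4*x)) dx by parts with u = x, dv = (-4*sin(4*x)) dx, so v = cos(4*x): now x*cos(4*x) + ∫(-cos(4*x)) dx.
Step 2. Evaluate the standard form: now x*cos(4*x) - sin(4*x)/4.
Answer: x*cos(4*x) - sin(4*x)/4.


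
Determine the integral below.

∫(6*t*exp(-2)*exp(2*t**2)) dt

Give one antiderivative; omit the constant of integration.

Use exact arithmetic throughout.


Answer: 3*exp(2*t**2 - 2)/2.


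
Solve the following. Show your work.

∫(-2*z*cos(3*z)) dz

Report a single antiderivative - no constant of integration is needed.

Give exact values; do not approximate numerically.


Step 1. Integrate ∫(-2*z*cos(3*z)) dz by parts with u = z, dv = (-2*cos(3*z)) dz, so v = -2*sin(3*z)/3: now -2*z*sin(3*z)/3 + ∫(2*sin(3*z)/3) dz.
Step 2. Evaluate the standard form: now -2*z*sin(3*z)/3 - 2*cos(3*z)/9.
Answer: -2*z*sin(3*z)/3 - 2*cos(3*z)/9.


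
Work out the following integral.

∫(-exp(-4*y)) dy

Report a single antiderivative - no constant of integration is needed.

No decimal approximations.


Answer: exp(-4*y)/4.


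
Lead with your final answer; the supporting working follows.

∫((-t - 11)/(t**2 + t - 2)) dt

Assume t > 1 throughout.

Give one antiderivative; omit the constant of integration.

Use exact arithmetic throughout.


The answer is -4*log(t - 1) + 3*log(t + 2).
Step 1. Decompose ∫((-t - 11)/(t**2 + t - 2)) dt by partial fractions, (-t - 11)/(t**2 + t - 2) = 3/(t + 2) - 4/(t - 1): now ∫(-4/(t - 1)) dt + ∫(3/(t + 2)) dt.
Step 2. Evaluate the standard form [assuming t > -2]: now 3*log(t + 2) + ∫(-4/(t - 1)) dt.
Step 3. Evaluate the standard form [assuming t > 1]: now -4*log(t - 1) + 3*log(t + 2).
Answer: -4*log(t - 1) + 3*log(t + 2).


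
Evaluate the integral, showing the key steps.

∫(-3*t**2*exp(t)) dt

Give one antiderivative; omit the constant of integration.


Step 1. Integrate ∫(-3*t**2*exp(t)) dt by parts with u = t**2, dv = (-3*exp(t)) dt, so v = -3*exp(t): now -3*t**2*exp(t) + ∫(6*t*exp(t)) dt.
Step 2. Integrate ∫(6*t*exp(t)) dt by parts with u = t, dv = (6*exp(t)) dt, so v = 6*exp(t): now -3*t**2*exp(t) + 6*t*exp(t) + ∫(-6*exp(t)) dt.
Step 3. Evaluate the standard form: now -3*t**2*exp(t) + 6*t*exp(t) - 6*exp(t).
Answer: -3*t**2*exp(t) + 6*t*exp(t) - 6*exp(t).


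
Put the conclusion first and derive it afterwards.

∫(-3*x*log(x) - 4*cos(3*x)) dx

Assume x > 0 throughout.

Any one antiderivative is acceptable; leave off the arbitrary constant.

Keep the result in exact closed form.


The answer is -3*x**2*log(x)/2 + 3*x**2/4 - 4*sin(3*x)/3.
Step 1. Rewrite: now ∫(-3*x*log(x)) dx + ∫(-4*cos(3*x)) dx.
Step 2. Evaluate the standard form: now -4*sin(3*x)/3 + ∫(-3*x*log(x)) dx.
Step 3. Integrate ∫(-3*x*log(x)) dx by parts with u = log(x), dv = (-3*x) dx, so v = -3*x**2/2 [assuming x > 0]: now -3*x**2*log(x)/2 - 4*sin(3*x)/3 + ∫(3*x/2) dx.
Step 4. Evaluate the standard form: now -3*x**2*log(x)/2 + 3*x**2/4 - 4*sin(3*x)/3.
Answer: -3*x**2*log(x)/2 + 3*x**2/4 - 4*sin(3*x)/3.


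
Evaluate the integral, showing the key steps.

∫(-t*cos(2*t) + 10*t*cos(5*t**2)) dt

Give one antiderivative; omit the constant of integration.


Step 1. Rewrite: now ∫(-t*cos(2*t)) dt + ∫(10*t*cos(5*t**2)) dt.
Step 2. Substitute u = t**2, turning ∫(10*t*cos(5*t**2)) dt into ∫(5*cos(5*u)) du: now ∫(-t*cos(2*t)) dt + ∫(5*cos(5*u)) du.
Step 3. Evaluate the standard form: now sin(5*u) + ∫(-t*cos(2*t)) dt.
Step 4. Substitute back u = t**2: now sin(5*t**2) + ∫(-t*cos(2*t)) dt.
Step 5. Integrate ∫(-t*cos(2*t)) dt by parts with u = t, dv = (-cos(2*t)) dt, so v = -sin(2*t)/2: now -t*sin(2*t)/2 + sin(5*t**2) + ∫(sin(2*t)/2) dt.
Step 6. Evaluate the standard form: now -t*sin(2*t)/2 + sin(5*t**2) - cos(2*t)/4.
Answer: -t*sin(2*t)/2 + sin(5*t**2) - cos(2*t)/4.


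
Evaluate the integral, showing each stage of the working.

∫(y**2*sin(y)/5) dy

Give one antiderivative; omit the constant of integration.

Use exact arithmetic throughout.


Step 1. Integrate ∫(y**2*sin(y)/5) dy by parts with u = y**2, dv = (sin(y)/5) dy, so v = -cos(y)/5: now -y**2*cos(y)/5 + ∫(2*y*cos(y)/5) dy.
Step 2. Integrate ∫(2*y*cos(y)/5) dy by parts with u = y, dv = (2*cos(y)/5) dy, so v = 2*sin(y)/5: now -y**2*cos(y)/5 + 2*y*sin(y)/5 + ∫(-2*sin(y)/5) dy.
Step 3. Evaluate the standard form: now -y**2*cos(y)/5 + 2*y*sin(y)/5 + 2*cos(y)/5.
Answer: -y**2*cos(y)/5 + 2*y*sin(y)/5 + 2*cos(y)/5.


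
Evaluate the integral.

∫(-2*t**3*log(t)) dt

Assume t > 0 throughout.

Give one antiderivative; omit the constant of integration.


Answer: -t**4*log(t)/2 + t**4/8.


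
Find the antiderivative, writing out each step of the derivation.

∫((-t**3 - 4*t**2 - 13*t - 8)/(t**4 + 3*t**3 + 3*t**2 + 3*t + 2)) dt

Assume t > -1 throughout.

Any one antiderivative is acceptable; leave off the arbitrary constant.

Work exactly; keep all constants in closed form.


Step 1. Decompose ∫((-t**3 - 4*t**2 - 13*t - 8)/(t**4 + 3*t**3 + 3*t**2 + 3*t + 2)) dt by partial fractions, (-t**3 - 4*t**2 - 13*t - 8)/(t**4 + 3*t**3 + 3*t**2 + 3*t + 2) = -4/(t**2 + 1) - 2/(t + 2) + 1/(t + 1): now ∫(1/(t + 1)) dt + ∫(-2/(t + 2)) dt + ∫(-4/(t**2 + 1)) dt.
Step 2. Evaluate the standard form [assuming t > -1]: now log(t + 1) + ∫(-2/(t + 2)) dt + ∫(-4/(t**2 + 1)) dt.
Step 3. Evaluate the standard form [assuming t > -2]: now log(t + 1) - 2*log(t + 2) + ∫(-4/(t**2 + 1)) dt.
Step 4. Evaluate the standard form: now log(t + 1) - 2*log(t + 2) - 4*atan(t).
Answer: log(t + 1) - 2*log(t + 2) - 4*atan(t).


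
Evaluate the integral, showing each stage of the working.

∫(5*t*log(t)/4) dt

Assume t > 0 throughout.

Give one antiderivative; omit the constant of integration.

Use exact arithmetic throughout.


Step 1. Integrate ∫(5*t*log(t)/4) dt by parts with u = log(t), dv = (5*t/4) dt, so v = 5*t**2/8 [assuming t > 0]: now 5*t**2*log(t)/8 + ∫(-5*t/8) dt.
Step 2. Evaluate the standard form: now 5*t**2*log(t)/8 - 5*t**2/16.
Answer: 5*t**2*log(t)/8 - 5*t**2/16.


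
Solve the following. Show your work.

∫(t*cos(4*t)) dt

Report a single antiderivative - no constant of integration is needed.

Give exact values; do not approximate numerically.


Step 1. Integrate ∫(t*cos(4*t)) dt by parts with u = t, dv = (cos(4*t)) dt, so v = sin(4*t)/4: now t*sin(4*t)/4 + ∫(-sin(4*t)/4) dt.
Step 2. Evaluate the standard form: now t*sin(4*t)/4 + cos(4*t)/16.
Answer: t*sin(4*t)/4 + cos(4*t)/16.
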